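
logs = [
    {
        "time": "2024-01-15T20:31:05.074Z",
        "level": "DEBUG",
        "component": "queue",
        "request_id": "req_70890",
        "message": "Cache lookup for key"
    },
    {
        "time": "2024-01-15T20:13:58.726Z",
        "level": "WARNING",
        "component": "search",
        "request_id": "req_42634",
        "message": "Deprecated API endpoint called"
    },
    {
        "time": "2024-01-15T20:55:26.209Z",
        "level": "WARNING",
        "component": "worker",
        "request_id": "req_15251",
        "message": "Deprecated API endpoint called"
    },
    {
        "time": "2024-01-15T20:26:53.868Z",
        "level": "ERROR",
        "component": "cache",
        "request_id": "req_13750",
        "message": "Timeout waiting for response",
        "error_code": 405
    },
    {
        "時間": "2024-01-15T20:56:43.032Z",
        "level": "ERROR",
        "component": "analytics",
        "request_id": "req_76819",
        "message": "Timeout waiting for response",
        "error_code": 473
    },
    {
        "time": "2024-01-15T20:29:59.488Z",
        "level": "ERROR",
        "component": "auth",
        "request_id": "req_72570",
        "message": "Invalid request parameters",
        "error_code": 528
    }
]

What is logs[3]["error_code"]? 405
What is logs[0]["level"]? "DEBUG"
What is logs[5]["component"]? "auth"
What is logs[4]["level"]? "ERROR"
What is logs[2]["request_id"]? "req_15251"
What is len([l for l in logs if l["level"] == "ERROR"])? 3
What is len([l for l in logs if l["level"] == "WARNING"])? 2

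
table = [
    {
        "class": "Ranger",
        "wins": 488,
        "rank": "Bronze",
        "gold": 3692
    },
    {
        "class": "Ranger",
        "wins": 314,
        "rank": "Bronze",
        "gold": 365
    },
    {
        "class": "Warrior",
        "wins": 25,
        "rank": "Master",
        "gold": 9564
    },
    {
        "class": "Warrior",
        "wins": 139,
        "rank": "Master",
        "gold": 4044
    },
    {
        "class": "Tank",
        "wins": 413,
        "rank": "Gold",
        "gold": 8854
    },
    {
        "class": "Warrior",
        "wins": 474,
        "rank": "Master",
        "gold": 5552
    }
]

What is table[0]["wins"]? 488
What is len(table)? 6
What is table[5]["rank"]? "Master"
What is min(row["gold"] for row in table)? 365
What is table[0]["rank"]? "Bronze"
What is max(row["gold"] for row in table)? 9564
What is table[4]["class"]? "Tank"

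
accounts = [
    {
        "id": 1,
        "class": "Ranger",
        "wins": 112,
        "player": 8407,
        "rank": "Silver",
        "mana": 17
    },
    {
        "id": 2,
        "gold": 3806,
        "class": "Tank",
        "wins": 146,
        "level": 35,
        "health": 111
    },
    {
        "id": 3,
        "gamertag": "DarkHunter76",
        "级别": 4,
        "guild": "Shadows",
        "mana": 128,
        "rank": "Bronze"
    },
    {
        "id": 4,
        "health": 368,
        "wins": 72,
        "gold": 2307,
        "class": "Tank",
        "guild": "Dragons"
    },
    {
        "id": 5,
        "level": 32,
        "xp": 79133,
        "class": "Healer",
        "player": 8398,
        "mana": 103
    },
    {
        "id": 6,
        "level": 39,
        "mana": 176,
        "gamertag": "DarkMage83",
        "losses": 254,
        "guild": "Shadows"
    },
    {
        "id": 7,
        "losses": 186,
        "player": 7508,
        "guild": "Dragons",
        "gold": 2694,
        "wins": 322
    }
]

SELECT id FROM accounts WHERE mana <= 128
[1, 3, 5]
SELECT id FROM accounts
[1, 2, 3, 4, 5, 6, 7]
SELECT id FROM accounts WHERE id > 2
[3, 4, 5, 6, 7]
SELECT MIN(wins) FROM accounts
72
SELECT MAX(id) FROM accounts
7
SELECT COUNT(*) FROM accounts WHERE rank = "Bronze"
1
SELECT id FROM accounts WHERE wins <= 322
[1, 2, 4, 7]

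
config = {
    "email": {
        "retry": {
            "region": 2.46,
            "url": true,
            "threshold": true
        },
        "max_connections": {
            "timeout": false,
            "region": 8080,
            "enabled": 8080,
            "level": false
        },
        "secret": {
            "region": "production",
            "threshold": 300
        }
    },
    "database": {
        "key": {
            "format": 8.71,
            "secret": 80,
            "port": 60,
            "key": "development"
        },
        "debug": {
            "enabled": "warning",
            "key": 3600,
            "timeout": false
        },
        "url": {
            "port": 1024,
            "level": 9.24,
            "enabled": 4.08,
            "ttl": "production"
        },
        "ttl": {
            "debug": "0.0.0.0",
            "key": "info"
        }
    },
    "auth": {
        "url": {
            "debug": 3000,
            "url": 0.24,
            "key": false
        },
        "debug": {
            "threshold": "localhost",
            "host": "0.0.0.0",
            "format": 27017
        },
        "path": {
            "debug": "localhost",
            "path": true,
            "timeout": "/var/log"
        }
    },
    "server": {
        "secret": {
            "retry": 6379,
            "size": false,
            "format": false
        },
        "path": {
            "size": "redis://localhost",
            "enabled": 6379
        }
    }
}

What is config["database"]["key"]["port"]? 60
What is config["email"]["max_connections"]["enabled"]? 8080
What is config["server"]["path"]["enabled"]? 6379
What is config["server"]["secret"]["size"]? False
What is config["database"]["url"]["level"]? 9.24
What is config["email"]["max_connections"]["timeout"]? False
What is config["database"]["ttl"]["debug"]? "0.0.0.0"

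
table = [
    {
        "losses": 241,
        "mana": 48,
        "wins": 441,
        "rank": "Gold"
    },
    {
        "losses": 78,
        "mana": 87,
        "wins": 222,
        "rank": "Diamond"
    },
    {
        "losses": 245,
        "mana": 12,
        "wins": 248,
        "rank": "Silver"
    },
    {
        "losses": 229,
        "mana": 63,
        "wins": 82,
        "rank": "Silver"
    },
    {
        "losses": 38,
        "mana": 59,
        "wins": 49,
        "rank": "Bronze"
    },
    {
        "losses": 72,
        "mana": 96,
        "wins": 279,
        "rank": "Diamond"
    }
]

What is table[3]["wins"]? 82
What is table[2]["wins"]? 248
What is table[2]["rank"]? "Silver"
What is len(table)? 6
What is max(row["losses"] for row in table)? 245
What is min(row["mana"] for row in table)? 12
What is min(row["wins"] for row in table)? 49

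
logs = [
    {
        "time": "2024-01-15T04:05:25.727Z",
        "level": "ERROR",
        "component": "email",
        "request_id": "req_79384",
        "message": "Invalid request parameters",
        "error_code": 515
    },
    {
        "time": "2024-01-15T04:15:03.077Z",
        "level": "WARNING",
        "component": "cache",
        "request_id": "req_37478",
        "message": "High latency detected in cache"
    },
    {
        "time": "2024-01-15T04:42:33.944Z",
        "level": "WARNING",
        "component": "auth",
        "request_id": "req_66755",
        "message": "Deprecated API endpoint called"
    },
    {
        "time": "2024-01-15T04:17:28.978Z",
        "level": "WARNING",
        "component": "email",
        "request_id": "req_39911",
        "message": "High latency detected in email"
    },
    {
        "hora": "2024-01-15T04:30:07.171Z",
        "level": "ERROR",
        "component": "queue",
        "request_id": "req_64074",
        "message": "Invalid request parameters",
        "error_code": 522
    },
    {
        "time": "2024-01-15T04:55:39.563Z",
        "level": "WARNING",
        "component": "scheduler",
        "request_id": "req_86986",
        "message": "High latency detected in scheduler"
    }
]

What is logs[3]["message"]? "High latency detected in email"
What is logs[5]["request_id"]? "req_86986"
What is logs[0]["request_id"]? "req_79384"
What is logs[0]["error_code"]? 515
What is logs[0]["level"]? "ERROR"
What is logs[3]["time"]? "2024-01-15T04:17:28.978Z"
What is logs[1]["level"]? "WARNING"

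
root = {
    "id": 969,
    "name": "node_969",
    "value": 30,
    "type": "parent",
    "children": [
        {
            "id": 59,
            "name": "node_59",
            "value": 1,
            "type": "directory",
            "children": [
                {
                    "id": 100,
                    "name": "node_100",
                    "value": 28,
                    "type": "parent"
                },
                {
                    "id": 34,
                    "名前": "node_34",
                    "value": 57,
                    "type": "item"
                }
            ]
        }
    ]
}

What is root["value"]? 30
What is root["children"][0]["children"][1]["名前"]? "node_34"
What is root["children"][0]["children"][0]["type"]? "parent"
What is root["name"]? "node_969"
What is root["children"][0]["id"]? 59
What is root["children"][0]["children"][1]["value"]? 57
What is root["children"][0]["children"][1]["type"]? "item"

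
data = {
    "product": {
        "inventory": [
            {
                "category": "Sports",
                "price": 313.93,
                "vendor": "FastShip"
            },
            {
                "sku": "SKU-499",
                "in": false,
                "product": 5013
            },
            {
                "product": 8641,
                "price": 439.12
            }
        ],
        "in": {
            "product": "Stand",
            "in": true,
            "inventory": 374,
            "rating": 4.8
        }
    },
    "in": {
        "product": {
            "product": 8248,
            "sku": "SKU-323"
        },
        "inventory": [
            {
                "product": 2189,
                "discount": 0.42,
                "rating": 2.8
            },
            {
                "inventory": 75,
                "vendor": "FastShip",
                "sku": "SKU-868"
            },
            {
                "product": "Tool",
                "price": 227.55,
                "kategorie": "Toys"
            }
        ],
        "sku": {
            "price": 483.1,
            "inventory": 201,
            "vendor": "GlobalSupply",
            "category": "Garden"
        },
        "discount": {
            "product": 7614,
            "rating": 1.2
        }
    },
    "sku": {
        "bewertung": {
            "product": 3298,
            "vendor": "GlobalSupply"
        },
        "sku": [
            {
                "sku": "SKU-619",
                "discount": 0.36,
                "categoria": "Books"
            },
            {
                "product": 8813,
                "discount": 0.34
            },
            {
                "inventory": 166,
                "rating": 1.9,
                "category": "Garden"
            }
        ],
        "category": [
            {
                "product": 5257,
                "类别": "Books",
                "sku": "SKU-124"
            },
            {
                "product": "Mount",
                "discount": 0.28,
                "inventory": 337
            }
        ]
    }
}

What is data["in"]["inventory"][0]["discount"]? 0.42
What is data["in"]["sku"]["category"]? "Garden"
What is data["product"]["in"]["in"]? True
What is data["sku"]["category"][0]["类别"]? "Books"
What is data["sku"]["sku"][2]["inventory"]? 166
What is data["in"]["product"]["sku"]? "SKU-323"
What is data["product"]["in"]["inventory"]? 374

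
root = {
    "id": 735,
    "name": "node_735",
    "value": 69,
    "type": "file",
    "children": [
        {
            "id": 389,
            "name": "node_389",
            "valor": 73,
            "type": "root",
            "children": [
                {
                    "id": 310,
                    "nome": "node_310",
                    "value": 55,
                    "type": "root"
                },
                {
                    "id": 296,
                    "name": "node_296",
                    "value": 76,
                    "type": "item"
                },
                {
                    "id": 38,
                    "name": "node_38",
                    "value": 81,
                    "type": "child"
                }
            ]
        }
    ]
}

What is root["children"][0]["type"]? "root"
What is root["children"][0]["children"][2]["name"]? "node_38"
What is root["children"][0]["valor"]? 73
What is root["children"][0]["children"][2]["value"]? 81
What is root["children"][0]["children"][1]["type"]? "item"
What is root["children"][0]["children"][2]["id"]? 38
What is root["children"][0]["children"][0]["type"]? "root"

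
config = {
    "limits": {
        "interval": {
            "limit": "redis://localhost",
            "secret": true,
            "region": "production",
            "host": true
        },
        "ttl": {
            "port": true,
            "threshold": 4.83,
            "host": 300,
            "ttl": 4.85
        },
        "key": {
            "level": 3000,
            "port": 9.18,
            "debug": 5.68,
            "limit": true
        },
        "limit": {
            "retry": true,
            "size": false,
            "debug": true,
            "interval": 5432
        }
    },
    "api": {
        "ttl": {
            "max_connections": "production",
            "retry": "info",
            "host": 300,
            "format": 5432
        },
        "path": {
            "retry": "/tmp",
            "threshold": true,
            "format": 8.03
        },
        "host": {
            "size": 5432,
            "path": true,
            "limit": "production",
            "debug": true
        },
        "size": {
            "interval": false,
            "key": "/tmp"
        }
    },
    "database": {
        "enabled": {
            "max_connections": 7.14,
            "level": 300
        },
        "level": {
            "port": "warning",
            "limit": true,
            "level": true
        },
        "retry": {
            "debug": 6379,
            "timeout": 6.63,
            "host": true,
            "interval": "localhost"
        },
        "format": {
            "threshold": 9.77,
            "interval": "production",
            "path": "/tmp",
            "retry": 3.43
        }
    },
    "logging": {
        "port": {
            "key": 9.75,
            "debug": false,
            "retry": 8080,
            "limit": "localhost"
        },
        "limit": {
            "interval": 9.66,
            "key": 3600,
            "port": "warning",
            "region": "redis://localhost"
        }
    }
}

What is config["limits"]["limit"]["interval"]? 5432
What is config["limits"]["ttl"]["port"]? True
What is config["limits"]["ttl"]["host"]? 300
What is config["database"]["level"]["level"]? True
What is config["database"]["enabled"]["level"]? 300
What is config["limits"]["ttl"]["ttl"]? 4.85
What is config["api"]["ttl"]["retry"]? "info"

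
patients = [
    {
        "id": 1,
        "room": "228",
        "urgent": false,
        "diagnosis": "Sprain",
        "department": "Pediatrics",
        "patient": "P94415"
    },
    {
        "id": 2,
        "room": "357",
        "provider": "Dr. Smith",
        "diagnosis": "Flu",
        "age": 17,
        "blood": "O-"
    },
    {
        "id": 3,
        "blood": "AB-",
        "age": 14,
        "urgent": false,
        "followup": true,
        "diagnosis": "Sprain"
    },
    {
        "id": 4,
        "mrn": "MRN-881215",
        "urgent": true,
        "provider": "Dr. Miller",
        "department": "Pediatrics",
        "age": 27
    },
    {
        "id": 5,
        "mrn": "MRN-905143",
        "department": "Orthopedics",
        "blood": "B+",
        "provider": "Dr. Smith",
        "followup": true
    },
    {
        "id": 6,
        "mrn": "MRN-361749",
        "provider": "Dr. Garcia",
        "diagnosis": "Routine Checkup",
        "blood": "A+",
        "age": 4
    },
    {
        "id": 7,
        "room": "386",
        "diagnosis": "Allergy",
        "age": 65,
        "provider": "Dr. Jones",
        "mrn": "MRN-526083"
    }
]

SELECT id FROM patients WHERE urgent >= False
[1, 3, 4]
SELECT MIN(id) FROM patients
1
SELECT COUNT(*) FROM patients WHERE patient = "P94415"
1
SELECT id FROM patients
[1, 2, 3, 4, 5, 6, 7]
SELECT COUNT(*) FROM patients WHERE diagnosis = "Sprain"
2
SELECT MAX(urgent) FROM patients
True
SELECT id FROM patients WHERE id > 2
[3, 4, 5, 6, 7]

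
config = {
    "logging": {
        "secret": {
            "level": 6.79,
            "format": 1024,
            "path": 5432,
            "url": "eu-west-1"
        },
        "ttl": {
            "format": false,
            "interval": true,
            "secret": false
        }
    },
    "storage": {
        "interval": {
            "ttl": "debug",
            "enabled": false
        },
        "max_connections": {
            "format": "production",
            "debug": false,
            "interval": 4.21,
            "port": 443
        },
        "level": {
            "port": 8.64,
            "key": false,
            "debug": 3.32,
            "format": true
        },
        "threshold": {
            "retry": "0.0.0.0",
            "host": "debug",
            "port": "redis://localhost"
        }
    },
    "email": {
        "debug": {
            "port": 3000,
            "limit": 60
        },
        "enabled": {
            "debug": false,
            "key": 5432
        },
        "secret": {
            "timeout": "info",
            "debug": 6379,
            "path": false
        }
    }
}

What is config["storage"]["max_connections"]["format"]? "production"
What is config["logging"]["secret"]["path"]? 5432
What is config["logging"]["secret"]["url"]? "eu-west-1"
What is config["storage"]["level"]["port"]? 8.64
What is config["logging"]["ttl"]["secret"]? False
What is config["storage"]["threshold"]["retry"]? "0.0.0.0"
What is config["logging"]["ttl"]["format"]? False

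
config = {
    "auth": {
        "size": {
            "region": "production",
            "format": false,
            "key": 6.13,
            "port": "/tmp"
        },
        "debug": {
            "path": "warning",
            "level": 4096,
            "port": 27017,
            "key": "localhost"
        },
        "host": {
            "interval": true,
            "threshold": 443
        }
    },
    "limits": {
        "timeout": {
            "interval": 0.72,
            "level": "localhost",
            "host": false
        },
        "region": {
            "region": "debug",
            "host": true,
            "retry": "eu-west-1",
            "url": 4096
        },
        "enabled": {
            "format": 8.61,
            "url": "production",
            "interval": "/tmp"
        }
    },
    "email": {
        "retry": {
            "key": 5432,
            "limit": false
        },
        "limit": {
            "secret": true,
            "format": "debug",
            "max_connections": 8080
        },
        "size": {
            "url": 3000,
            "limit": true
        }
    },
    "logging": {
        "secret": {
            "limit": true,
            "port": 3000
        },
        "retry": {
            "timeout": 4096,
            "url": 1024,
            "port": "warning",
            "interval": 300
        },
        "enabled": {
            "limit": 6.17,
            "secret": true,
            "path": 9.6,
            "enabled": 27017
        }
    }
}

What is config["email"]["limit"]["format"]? "debug"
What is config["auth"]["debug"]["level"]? 4096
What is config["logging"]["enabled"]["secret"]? True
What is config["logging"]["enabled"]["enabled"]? 27017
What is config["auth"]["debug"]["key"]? "localhost"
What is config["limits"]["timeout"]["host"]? False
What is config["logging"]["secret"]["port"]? 3000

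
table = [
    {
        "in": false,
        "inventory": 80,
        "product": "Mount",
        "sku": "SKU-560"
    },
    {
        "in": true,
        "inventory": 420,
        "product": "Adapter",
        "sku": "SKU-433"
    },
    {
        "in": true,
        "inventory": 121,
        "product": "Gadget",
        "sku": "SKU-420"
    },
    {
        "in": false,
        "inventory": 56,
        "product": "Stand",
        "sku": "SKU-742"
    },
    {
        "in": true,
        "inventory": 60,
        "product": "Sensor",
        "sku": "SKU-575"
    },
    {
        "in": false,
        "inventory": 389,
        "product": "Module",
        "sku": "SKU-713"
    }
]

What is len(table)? 6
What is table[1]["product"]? "Adapter"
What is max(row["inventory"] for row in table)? 420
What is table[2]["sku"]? "SKU-420"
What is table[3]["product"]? "Stand"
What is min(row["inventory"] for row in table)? 56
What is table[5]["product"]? "Module"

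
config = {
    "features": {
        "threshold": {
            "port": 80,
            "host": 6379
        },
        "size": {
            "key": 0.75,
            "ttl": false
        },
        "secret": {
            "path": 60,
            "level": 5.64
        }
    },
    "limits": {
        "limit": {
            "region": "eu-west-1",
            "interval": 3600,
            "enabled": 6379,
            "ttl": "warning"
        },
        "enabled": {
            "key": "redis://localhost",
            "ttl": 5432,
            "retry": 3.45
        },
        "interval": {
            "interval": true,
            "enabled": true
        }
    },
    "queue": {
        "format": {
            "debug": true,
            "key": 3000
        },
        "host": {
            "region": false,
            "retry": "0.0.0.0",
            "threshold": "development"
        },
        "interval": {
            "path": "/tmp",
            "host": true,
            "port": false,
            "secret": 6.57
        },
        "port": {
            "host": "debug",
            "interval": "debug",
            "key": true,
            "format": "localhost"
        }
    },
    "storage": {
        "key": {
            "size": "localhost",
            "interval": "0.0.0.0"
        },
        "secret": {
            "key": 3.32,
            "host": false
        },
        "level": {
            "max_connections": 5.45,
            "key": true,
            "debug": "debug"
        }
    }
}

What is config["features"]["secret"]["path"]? 60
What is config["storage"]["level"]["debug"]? "debug"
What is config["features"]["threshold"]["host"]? 6379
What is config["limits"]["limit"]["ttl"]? "warning"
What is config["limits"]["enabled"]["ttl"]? 5432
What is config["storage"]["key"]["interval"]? "0.0.0.0"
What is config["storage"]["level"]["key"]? True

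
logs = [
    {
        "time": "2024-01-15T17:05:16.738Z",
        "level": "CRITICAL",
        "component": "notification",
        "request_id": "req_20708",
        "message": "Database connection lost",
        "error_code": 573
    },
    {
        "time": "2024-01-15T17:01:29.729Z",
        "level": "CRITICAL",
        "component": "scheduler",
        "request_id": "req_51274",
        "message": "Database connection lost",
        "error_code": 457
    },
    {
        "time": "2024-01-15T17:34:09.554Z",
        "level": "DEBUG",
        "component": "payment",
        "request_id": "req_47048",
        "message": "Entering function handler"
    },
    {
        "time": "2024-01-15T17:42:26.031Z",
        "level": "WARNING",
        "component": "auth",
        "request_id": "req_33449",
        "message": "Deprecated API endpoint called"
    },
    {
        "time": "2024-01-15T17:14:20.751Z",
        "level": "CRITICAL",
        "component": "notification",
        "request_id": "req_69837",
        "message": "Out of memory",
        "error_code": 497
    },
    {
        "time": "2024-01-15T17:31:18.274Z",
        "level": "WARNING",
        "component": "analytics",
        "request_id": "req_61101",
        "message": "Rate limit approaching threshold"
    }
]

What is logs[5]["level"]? "WARNING"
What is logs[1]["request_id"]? "req_51274"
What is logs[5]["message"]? "Rate limit approaching threshold"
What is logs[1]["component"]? "scheduler"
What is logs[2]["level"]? "DEBUG"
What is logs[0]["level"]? "CRITICAL"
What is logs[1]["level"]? "CRITICAL"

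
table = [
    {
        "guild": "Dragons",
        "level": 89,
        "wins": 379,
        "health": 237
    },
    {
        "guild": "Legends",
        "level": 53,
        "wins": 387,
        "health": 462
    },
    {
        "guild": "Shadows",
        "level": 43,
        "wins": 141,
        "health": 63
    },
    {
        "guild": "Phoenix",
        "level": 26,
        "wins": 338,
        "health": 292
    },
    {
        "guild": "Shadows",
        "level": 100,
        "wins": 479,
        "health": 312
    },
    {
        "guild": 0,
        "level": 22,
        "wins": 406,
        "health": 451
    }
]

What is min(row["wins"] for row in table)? 141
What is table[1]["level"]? 53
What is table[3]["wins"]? 338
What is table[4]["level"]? 100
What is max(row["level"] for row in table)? 100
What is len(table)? 6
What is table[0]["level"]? 89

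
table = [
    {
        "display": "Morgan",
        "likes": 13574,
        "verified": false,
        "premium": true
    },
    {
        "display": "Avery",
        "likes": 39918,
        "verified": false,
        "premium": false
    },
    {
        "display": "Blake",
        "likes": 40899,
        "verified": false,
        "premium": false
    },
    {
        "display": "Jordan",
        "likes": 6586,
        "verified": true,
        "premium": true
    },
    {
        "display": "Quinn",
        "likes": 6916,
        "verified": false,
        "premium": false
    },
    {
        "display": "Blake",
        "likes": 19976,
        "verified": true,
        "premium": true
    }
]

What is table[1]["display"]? "Avery"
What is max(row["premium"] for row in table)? True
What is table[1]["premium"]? False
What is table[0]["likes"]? 13574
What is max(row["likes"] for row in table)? 40899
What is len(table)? 6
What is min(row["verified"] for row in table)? False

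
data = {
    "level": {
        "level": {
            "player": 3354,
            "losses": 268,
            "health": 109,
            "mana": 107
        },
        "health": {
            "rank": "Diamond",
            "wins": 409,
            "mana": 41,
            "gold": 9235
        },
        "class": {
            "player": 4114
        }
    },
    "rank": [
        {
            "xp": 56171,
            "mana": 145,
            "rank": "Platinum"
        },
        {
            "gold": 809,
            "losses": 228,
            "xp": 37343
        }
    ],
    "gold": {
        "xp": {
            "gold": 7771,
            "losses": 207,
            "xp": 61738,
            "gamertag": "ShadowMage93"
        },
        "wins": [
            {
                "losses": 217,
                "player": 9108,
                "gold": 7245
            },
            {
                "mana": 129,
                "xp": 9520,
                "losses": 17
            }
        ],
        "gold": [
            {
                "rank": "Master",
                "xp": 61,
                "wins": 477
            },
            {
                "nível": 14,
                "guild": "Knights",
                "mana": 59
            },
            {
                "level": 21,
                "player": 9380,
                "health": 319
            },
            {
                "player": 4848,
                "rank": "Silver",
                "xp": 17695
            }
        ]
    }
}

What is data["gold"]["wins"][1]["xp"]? 9520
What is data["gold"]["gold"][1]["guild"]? "Knights"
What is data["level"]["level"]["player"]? 3354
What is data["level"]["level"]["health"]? 109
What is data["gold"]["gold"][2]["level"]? 21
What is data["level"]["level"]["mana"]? 107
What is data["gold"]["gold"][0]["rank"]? "Master"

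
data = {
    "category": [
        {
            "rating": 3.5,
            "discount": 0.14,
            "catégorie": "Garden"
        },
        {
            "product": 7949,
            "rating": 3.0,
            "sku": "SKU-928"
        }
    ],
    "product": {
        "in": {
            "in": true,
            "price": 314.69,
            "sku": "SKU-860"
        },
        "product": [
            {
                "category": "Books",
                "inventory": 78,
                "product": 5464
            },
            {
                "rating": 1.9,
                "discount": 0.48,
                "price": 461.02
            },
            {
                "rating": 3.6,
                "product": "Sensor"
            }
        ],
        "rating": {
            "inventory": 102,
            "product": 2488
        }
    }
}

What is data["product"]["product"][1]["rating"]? 1.9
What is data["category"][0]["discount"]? 0.14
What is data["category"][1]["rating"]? 3.0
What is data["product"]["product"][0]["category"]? "Books"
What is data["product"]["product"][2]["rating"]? 3.6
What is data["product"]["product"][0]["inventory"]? 78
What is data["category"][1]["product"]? 7949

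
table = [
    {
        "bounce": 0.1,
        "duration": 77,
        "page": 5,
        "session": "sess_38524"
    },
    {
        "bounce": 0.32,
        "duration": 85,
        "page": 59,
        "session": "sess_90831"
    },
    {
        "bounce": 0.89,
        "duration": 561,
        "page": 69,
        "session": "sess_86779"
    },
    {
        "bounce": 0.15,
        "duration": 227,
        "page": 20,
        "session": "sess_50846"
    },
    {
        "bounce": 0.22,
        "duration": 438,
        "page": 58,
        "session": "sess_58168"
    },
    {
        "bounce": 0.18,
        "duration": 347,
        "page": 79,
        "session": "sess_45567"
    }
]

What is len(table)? 6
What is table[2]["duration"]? 561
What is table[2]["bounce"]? 0.89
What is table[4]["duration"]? 438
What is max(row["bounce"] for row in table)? 0.89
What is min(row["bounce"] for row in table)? 0.1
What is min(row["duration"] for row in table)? 77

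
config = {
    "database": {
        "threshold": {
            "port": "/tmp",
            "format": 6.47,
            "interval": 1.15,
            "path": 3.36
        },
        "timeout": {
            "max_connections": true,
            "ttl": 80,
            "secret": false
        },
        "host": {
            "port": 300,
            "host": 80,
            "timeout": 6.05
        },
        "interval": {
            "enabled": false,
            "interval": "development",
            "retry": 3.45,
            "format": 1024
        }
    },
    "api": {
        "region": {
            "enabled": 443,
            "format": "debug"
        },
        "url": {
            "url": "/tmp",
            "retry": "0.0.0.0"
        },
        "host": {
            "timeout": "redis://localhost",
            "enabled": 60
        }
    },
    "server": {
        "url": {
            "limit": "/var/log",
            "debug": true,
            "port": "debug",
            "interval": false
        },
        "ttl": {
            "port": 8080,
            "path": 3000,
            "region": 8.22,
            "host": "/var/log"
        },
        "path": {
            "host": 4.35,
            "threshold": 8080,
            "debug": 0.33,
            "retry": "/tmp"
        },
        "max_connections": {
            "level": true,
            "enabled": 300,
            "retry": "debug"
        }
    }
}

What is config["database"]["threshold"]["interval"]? 1.15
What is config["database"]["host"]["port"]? 300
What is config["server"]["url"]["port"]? "debug"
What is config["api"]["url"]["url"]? "/tmp"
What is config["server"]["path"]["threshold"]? 8080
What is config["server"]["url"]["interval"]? False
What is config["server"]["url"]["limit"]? "/var/log"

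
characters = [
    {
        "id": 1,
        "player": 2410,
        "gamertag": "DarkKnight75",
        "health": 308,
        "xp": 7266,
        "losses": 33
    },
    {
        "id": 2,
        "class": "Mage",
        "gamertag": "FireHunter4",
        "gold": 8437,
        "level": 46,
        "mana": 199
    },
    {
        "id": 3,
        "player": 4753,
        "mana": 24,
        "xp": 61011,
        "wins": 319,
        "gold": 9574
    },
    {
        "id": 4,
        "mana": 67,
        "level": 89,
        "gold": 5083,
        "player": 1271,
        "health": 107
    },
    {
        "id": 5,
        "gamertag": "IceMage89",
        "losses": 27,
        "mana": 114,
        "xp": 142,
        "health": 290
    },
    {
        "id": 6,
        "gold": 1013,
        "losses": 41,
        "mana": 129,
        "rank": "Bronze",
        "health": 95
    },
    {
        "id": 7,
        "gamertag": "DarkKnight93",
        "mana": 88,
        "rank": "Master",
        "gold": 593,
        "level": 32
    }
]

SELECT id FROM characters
[1, 2, 3, 4, 5, 6, 7]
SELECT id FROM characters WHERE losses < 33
[5]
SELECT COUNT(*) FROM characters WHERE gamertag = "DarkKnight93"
1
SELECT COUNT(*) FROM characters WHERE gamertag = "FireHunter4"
1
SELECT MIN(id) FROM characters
1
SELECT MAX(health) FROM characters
308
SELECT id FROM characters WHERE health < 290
[4, 6]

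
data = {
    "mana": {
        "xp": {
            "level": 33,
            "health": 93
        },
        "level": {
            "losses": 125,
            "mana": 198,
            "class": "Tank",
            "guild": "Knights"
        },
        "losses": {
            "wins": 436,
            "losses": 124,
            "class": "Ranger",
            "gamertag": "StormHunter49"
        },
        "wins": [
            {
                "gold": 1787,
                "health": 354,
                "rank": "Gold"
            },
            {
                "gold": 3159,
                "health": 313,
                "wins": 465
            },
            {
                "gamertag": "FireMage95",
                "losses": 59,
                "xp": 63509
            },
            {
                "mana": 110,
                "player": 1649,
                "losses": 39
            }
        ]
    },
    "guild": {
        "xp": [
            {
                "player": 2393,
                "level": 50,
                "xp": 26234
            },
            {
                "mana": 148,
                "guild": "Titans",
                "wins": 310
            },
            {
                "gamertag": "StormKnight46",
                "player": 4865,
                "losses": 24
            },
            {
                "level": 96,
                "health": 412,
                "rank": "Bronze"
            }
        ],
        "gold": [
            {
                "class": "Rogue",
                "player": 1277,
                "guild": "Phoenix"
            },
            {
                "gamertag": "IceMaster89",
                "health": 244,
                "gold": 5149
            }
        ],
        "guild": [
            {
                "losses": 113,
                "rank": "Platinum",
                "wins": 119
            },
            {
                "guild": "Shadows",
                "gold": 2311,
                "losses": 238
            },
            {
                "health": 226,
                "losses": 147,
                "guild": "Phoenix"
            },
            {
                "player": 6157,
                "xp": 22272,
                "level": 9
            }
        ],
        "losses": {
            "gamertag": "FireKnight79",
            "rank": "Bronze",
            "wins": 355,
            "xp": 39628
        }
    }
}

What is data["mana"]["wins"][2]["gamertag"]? "FireMage95"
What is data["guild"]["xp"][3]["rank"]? "Bronze"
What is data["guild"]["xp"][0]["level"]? 50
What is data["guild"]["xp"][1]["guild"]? "Titans"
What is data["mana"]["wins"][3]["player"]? 1649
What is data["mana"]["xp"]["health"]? 93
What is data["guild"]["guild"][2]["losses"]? 147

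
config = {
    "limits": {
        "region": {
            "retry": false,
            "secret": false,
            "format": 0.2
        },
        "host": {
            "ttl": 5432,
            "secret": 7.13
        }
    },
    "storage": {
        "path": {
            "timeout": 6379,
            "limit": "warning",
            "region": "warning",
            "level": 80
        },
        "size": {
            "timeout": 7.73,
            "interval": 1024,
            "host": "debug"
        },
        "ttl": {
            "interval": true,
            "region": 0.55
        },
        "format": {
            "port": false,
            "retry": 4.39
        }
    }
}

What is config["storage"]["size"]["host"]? "debug"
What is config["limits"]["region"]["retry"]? False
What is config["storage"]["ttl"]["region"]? 0.55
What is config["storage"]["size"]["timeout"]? 7.73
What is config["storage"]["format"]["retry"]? 4.39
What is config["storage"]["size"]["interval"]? 1024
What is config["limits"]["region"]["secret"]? False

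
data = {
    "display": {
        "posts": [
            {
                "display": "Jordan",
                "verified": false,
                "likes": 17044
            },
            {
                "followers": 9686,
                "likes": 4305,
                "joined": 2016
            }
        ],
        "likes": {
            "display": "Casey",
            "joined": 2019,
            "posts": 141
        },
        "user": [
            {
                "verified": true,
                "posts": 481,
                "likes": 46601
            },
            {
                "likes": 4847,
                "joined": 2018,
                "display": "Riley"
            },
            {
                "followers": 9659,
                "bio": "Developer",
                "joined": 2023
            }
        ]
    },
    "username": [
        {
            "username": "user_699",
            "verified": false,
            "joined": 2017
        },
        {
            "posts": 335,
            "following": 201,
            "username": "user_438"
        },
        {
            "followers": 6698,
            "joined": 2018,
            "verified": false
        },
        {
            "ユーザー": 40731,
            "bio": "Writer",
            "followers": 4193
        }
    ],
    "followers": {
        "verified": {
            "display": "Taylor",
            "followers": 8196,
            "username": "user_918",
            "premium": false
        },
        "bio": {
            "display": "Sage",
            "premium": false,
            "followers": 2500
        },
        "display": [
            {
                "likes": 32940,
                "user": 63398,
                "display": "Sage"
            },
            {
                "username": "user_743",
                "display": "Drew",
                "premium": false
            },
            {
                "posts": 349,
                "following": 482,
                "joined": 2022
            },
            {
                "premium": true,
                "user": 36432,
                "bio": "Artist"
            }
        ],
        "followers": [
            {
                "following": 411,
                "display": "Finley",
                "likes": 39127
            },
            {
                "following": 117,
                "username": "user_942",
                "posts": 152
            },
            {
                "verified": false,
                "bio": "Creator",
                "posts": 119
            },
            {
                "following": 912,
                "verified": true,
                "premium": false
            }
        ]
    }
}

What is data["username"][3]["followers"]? 4193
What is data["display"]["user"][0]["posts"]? 481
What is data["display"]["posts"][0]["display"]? "Jordan"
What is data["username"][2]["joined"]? 2018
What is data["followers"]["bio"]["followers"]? 2500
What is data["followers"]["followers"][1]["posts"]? 152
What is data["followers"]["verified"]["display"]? "Taylor"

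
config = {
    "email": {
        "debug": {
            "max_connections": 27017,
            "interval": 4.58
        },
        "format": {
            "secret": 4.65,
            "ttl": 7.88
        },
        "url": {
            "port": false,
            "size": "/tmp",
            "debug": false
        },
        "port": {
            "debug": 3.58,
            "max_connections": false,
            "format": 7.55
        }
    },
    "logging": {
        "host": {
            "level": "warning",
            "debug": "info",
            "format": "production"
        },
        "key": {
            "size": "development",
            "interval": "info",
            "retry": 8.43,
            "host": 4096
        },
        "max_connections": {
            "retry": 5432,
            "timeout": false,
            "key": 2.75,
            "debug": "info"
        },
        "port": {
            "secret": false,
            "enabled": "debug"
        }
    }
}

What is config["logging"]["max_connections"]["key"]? 2.75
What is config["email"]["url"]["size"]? "/tmp"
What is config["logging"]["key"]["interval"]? "info"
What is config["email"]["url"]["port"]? False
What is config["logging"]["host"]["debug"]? "info"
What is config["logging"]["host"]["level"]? "warning"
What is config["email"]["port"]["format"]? 7.55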